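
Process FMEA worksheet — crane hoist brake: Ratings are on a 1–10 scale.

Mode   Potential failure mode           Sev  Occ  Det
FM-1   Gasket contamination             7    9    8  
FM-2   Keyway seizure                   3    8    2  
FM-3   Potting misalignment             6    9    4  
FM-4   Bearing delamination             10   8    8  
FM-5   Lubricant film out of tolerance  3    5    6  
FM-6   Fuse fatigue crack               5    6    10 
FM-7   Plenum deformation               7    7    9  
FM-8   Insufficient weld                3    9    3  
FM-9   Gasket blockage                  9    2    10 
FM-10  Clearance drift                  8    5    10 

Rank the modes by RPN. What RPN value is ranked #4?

RPN = Severity × Occurrence × Detection:
  FM-1: 7 × 9 × 8 = 504
  FM-2: 3 × 8 × 2 = 48
  FM-3: 6 × 9 × 4 = 216
  FM-4: 10 × 8 × 8 = 640
  FM-5: 3 × 5 × 6 = 90
  FM-6: 5 × 6 × 10 = 300
  FM-7: 7 × 7 × 9 = 441
  FM-8: 3 × 9 × 3 = 81
  FM-9: 9 × 2 × 10 = 180
  FM-10: 8 × 5 × 10 = 400
Sorted descending: 640, 504, 441, 400, 300, 216, 180, 90, 81, 48.
The fourth-highest RPN is 400 (FM-10).

400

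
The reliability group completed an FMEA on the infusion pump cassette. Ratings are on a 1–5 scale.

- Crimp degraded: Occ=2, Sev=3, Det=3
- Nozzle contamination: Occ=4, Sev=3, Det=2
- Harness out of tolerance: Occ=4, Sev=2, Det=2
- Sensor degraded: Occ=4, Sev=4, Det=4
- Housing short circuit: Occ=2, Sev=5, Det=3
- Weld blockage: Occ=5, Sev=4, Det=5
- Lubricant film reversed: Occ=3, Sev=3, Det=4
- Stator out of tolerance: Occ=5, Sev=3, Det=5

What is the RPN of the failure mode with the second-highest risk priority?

75

RPN = Severity × Occurrence × Detection:
  Crimp degraded: 3 × 2 × 3 = 18
  Nozzle contamination: 3 × 4 × 2 = 24
  Harness out of tolerance: 2 × 4 × 2 = 16
  Sensor degraded: 4 × 4 × 4 = 64
  Housing short circuit: 5 × 2 × 3 = 30
  Weld blockage: 4 × 5 × 5 = 100
  Lubricant film reversed: 3 × 3 × 4 = 36
  Stator out of tolerance: 3 × 5 × 5 = 75
Sorted descending: 100, 75, 64, 36, 30, 24, 18, 16.
The second-highest RPN is 75 (Stator out of tolerance).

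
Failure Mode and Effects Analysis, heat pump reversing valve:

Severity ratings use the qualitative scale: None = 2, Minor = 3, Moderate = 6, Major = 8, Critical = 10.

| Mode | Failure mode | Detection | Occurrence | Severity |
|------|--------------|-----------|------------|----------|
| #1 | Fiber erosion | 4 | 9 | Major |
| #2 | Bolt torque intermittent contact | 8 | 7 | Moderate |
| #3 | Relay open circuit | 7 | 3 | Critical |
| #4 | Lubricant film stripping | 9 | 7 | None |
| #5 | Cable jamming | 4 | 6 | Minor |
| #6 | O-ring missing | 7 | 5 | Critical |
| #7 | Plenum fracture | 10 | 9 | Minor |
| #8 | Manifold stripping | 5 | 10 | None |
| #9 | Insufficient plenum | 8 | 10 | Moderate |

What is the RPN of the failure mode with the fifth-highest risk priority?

RPN = Severity × Occurrence × Detection:
  #1: 8 × 9 × 4 = 288
  #2: 6 × 7 × 8 = 336
  #3: 10 × 3 × 7 = 210
  #4: 2 × 7 × 9 = 126
  #5: 3 × 6 × 4 = 72
  #6: 10 × 5 × 7 = 350
  #7: 3 × 9 × 10 = 270
  #8: 2 × 10 × 5 = 100
  #9: 6 × 10 × 8 = 480
Sorted descending: 480, 350, 336, 288, 270, 210, 126, 100, 72.
The fifth-highest RPN is 270 (#7).

270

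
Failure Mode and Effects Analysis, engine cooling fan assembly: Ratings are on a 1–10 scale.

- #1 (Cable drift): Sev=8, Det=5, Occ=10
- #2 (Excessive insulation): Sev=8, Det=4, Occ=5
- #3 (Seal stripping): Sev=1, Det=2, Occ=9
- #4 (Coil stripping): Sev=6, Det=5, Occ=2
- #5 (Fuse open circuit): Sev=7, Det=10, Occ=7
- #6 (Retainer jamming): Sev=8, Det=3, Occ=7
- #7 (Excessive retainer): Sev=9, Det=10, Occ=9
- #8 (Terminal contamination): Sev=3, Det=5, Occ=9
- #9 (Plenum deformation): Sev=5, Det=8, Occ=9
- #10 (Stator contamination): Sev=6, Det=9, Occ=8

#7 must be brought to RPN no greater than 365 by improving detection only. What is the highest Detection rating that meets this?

#7: S=9, O=9, D=10 → current RPN = 810.
Fixed product = 81. Need 81 × D ≤ 365, so D ≤ 365/81 = 4.51.
Maximum integer Detection rating = 4 (gives RPN 324; D=5 would give 405 > 365).

4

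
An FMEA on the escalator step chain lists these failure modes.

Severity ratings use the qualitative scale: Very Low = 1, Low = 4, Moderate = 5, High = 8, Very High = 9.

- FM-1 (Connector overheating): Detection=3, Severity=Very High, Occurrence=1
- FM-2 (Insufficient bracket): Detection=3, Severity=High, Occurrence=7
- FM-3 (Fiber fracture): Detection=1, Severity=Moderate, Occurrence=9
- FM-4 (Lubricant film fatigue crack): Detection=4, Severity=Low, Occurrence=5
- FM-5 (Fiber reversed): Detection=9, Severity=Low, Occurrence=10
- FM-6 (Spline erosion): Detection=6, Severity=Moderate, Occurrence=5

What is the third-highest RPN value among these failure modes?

150

RPN = Severity × Occurrence × Detection:
  FM-1: 9 × 1 × 3 = 27
  FM-2: 8 × 7 × 3 = 168
  FM-3: 5 × 9 × 1 = 45
  FM-4: 4 × 5 × 4 = 80
  FM-5: 4 × 10 × 9 = 360
  FM-6: 5 × 5 × 6 = 150
Sorted descending: 360, 168, 150, 80, 45, 27.
The third-highest RPN is 150 (FM-6).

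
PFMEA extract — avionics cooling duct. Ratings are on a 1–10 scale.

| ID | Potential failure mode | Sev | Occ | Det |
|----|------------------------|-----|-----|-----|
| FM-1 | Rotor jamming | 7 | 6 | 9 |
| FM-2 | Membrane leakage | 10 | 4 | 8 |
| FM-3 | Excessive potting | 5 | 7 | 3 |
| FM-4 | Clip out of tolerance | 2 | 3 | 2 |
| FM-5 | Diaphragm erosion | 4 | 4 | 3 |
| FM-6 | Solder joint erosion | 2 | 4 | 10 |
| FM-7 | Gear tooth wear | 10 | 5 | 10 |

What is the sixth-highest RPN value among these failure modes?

RPN = Severity × Occurrence × Detection:
  FM-1: 7 × 6 × 9 = 378
  FM-2: 10 × 4 × 8 = 320
  FM-3: 5 × 7 × 3 = 105
  FM-4: 2 × 3 × 2 = 12
  FM-5: 4 × 4 × 3 = 48
  FM-6: 2 × 4 × 10 = 80
  FM-7: 10 × 5 × 10 = 500
Sorted descending: 500, 378, 320, 105, 80, 48, 12.
The sixth-highest RPN is 48 (FM-5).

48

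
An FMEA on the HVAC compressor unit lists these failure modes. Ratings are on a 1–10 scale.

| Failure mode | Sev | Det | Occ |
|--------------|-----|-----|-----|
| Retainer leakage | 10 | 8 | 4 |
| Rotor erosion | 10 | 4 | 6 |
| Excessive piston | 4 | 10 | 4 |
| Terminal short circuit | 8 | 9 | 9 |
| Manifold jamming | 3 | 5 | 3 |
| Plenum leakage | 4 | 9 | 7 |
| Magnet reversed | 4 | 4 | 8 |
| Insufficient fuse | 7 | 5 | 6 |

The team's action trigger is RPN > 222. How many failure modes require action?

4

RPN = Severity × Occurrence × Detection:
  Retainer leakage: 10 × 4 × 8 = 320
  Rotor erosion: 10 × 6 × 4 = 240
  Excessive piston: 4 × 4 × 10 = 160
  Terminal short circuit: 8 × 9 × 9 = 648
  Manifold jamming: 3 × 3 × 5 = 45
  Plenum leakage: 4 × 7 × 9 = 252
  Magnet reversed: 4 × 8 × 4 = 128
  Insufficient fuse: 7 × 6 × 5 = 210
Modes with RPN > 222: Retainer leakage (320), Rotor erosion (240), Terminal short circuit (648), Plenum leakage (252) → 4.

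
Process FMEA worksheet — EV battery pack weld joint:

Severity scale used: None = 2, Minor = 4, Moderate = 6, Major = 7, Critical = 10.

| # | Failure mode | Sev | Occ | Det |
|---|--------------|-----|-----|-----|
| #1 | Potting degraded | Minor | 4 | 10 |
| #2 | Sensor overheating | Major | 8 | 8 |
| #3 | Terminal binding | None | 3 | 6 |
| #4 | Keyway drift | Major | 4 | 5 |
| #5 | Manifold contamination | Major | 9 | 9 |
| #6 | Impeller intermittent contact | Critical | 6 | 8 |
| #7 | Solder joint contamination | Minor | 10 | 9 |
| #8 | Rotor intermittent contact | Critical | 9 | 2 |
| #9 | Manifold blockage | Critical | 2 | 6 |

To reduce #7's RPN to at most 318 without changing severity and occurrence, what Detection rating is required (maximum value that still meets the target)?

#7: S=4, O=10, D=9 → current RPN = 360.
Fixed product = 40. Need 40 × D ≤ 318, so D ≤ 318/40 = 7.95.
Maximum integer Detection rating = 7 (gives RPN 280; D=8 would give 320 > 318).

7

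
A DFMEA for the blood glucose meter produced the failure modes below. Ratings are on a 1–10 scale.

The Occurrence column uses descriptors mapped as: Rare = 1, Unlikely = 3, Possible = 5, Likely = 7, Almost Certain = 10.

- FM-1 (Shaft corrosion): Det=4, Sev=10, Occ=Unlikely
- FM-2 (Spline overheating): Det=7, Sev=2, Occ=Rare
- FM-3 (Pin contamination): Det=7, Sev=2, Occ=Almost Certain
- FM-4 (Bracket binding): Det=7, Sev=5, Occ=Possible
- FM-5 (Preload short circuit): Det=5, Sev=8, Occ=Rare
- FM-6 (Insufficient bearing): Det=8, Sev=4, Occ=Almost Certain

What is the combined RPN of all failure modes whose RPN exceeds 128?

RPN = Severity × Occurrence × Detection:
  FM-1: 10 × 3 × 4 = 120
  FM-2: 2 × 1 × 7 = 14
  FM-3: 2 × 10 × 7 = 140
  FM-4: 5 × 5 × 7 = 175
  FM-5: 8 × 1 × 5 = 40
  FM-6: 4 × 10 × 8 = 320
RPN > 128: FM-3 (140), FM-4 (175), FM-6 (320).
Sum: 140 + 175 + 320 = 635.

635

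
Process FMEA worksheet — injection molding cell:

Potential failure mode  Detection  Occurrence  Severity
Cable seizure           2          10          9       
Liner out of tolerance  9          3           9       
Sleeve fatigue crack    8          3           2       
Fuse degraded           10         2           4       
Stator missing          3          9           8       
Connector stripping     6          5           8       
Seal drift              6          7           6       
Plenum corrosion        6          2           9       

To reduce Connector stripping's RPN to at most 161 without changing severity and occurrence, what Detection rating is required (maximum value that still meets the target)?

4

Connector stripping: S=8, O=5, D=6 → current RPN = 240.
Fixed product = 40. Need 40 × D ≤ 161, so D ≤ 161/40 = 4.03.
Maximum integer Detection rating = 4 (gives RPN 160; D=5 would give 200 > 161).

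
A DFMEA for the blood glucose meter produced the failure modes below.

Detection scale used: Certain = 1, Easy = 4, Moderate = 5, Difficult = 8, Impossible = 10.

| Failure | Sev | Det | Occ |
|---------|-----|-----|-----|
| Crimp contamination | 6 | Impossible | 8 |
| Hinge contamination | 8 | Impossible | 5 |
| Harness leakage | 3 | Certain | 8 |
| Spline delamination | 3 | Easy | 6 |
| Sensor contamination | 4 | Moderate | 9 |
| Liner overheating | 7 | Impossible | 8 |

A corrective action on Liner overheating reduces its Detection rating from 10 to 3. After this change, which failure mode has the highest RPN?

RPN = Severity × Occurrence × Detection:
  Crimp contamination: 6 × 8 × 10 = 480
  Hinge contamination: 8 × 5 × 10 = 400
  Harness leakage: 3 × 8 × 1 = 24
  Spline delamination: 3 × 6 × 4 = 72
  Sensor contamination: 4 × 9 × 5 = 180
  Liner overheating: 7 × 8 × 10 = 560
After action: Liner overheating → 7 × 8 × 3 = 168.
Revised RPNs: Crimp contamination=480, Hinge contamination=400, Sensor contamination=180, Liner overheating=168, Spline delamination=72, Harness leakage=24.
Highest is now Crimp contamination (480).

Crimp contamination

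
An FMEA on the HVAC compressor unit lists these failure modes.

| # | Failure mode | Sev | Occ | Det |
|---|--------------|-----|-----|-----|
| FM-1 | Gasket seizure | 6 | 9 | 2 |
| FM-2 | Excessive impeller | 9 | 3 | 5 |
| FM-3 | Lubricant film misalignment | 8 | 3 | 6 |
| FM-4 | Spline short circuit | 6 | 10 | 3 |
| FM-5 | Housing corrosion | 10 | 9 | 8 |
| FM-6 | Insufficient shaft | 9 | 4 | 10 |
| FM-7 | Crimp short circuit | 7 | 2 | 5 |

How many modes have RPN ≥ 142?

4

RPN = Severity × Occurrence × Detection:
  FM-1: 6 × 9 × 2 = 108
  FM-2: 9 × 3 × 5 = 135
  FM-3: 8 × 3 × 6 = 144
  FM-4: 6 × 10 × 3 = 180
  FM-5: 10 × 9 × 8 = 720
  FM-6: 9 × 4 × 10 = 360
  FM-7: 7 × 2 × 5 = 70
Modes with RPN ≥ 142: FM-3 (144), FM-4 (180), FM-5 (720), FM-6 (360) → 4.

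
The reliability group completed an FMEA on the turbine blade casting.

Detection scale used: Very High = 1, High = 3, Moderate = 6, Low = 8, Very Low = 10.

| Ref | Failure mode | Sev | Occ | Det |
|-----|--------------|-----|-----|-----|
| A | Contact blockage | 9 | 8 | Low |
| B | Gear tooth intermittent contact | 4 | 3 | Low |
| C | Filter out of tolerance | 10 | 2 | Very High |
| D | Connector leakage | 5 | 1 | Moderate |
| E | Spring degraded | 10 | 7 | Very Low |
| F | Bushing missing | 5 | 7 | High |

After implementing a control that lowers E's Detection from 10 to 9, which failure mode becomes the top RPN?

RPN = Severity × Occurrence × Detection:
  A: 9 × 8 × 8 = 576
  B: 4 × 3 × 8 = 96
  C: 10 × 2 × 1 = 20
  D: 5 × 1 × 6 = 30
  E: 10 × 7 × 10 = 700
  F: 5 × 7 × 3 = 105
After action: E → 10 × 7 × 9 = 630.
Revised RPNs: E=630, A=576, F=105, B=96, D=30, C=20.
Highest is now E (630).

E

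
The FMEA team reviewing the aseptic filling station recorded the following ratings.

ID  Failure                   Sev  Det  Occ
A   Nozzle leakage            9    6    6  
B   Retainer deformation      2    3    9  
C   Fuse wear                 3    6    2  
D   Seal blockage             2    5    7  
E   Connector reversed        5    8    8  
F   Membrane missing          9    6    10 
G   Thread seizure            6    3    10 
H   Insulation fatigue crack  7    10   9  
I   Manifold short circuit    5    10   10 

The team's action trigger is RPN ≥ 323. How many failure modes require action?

RPN = Severity × Occurrence × Detection:
  A: 9 × 6 × 6 = 324
  B: 2 × 9 × 3 = 54
  C: 3 × 2 × 6 = 36
  D: 2 × 7 × 5 = 70
  E: 5 × 8 × 8 = 320
  F: 9 × 10 × 6 = 540
  G: 6 × 10 × 3 = 180
  H: 7 × 9 × 10 = 630
  I: 5 × 10 × 10 = 500
Modes with RPN ≥ 323: A (324), F (540), H (630), I (500) → 4.

4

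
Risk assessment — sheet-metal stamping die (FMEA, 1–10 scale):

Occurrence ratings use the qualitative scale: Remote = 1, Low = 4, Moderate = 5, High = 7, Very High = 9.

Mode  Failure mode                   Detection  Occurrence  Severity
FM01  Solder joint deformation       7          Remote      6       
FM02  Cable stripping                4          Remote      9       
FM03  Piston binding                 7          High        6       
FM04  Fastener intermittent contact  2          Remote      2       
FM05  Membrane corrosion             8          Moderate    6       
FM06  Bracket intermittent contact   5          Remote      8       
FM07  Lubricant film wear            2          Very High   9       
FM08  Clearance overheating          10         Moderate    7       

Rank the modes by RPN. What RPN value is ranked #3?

240

RPN = Severity × Occurrence × Detection:
  FM01: 6 × 1 × 7 = 42
  FM02: 9 × 1 × 4 = 36
  FM03: 6 × 7 × 7 = 294
  FM04: 2 × 1 × 2 = 4
  FM05: 6 × 5 × 8 = 240
  FM06: 8 × 1 × 5 = 40
  FM07: 9 × 9 × 2 = 162
  FM08: 7 × 5 × 10 = 350
Sorted descending: 350, 294, 240, 162, 42, 40, 36, 4.
The third-highest RPN is 240 (FM05).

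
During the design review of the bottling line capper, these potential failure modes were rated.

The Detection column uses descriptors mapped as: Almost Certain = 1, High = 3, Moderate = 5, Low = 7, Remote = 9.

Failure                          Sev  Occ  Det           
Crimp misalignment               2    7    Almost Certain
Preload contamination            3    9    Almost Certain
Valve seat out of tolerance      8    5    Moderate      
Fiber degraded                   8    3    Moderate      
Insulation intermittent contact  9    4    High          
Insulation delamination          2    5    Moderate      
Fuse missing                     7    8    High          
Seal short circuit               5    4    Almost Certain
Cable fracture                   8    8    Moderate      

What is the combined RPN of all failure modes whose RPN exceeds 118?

RPN = Severity × Occurrence × Detection:
  Crimp misalignment: 2 × 7 × 1 = 14
  Preload contamination: 3 × 9 × 1 = 27
  Valve seat out of tolerance: 8 × 5 × 5 = 200
  Fiber degraded: 8 × 3 × 5 = 120
  Insulation intermittent contact: 9 × 4 × 3 = 108
  Insulation delamination: 2 × 5 × 5 = 50
  Fuse missing: 7 × 8 × 3 = 168
  Seal short circuit: 5 × 4 × 1 = 20
  Cable fracture: 8 × 8 × 5 = 320
RPN > 118: Valve seat out of tolerance (200), Fiber degraded (120), Fuse missing (168), Cable fracture (320).
Sum: 200 + 120 + 168 + 320 = 808.

808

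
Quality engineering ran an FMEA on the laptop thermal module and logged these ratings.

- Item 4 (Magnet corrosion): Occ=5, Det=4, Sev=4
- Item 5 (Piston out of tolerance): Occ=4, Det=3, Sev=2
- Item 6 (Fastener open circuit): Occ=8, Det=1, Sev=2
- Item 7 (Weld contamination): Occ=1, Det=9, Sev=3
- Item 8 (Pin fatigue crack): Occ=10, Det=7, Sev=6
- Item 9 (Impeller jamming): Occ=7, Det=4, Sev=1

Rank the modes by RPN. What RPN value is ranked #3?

28

RPN = Severity × Occurrence × Detection:
  Item 4: 4 × 5 × 4 = 80
  Item 5: 2 × 4 × 3 = 24
  Item 6: 2 × 8 × 1 = 16
  Item 7: 3 × 1 × 9 = 27
  Item 8: 6 × 10 × 7 = 420
  Item 9: 1 × 7 × 4 = 28
Sorted descending: 420, 80, 28, 27, 24, 16.
The third-highest RPN is 28 (Item 9).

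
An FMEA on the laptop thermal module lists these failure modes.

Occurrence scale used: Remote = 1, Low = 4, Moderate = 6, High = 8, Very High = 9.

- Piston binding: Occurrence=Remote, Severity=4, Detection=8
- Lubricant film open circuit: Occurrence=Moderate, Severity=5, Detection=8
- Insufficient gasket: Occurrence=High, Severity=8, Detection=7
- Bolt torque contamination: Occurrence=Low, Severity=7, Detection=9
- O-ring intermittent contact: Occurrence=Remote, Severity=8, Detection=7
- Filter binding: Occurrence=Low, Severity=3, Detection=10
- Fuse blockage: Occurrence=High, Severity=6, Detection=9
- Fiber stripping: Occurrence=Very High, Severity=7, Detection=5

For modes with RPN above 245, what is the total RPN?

1447

RPN = Severity × Occurrence × Detection:
  Piston binding: 4 × 1 × 8 = 32
  Lubricant film open circuit: 5 × 6 × 8 = 240
  Insufficient gasket: 8 × 8 × 7 = 448
  Bolt torque contamination: 7 × 4 × 9 = 252
  O-ring intermittent contact: 8 × 1 × 7 = 56
  Filter binding: 3 × 4 × 10 = 120
  Fuse blockage: 6 × 8 × 9 = 432
  Fiber stripping: 7 × 9 × 5 = 315
RPN > 245: Insufficient gasket (448), Bolt torque contamination (252), Fuse blockage (432), Fiber stripping (315).
Sum: 448 + 252 + 432 + 315 = 1447.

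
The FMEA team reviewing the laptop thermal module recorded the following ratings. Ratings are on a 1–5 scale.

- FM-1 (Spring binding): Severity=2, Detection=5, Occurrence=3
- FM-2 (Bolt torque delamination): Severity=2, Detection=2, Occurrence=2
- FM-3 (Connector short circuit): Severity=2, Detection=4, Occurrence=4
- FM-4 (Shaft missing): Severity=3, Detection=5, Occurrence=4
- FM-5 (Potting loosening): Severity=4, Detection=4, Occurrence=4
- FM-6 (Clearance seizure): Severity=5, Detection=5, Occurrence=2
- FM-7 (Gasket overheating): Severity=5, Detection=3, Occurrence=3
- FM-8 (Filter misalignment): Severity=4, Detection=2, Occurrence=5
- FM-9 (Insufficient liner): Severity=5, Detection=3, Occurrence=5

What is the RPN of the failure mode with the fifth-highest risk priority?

RPN = Severity × Occurrence × Detection:
  FM-1: 2 × 3 × 5 = 30
  FM-2: 2 × 2 × 2 = 8
  FM-3: 2 × 4 × 4 = 32
  FM-4: 3 × 4 × 5 = 60
  FM-5: 4 × 4 × 4 = 64
  FM-6: 5 × 2 × 5 = 50
  FM-7: 5 × 3 × 3 = 45
  FM-8: 4 × 5 × 2 = 40
  FM-9: 5 × 5 × 3 = 75
Sorted descending: 75, 64, 60, 50, 45, 40, 32, 30, 8.
The fifth-highest RPN is 45 (FM-7).

45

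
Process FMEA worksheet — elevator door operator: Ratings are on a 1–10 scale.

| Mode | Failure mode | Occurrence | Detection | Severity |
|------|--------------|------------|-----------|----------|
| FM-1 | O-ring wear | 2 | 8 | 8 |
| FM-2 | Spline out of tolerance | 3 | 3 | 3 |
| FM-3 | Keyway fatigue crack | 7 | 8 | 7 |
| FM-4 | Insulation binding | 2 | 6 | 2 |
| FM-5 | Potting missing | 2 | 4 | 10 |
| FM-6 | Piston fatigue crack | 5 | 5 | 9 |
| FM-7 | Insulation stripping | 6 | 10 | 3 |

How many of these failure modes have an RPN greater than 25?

6

RPN = Severity × Occurrence × Detection:
  FM-1: 8 × 2 × 8 = 128
  FM-2: 3 × 3 × 3 = 27
  FM-3: 7 × 7 × 8 = 392
  FM-4: 2 × 2 × 6 = 24
  FM-5: 10 × 2 × 4 = 80
  FM-6: 9 × 5 × 5 = 225
  FM-7: 3 × 6 × 10 = 180
Modes with RPN > 25: FM-1 (128), FM-2 (27), FM-3 (392), FM-5 (80), FM-6 (225), FM-7 (180) → 6.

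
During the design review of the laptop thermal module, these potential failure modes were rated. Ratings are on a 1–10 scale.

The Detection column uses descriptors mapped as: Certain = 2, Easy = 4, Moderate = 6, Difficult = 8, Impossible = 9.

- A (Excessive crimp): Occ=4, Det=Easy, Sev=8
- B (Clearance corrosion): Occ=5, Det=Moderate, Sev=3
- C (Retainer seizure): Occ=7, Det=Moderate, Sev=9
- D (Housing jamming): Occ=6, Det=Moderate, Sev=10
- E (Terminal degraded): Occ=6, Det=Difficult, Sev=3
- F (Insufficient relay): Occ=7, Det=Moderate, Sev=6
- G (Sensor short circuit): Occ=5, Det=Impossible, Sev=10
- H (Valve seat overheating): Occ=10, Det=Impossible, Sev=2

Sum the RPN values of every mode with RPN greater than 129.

RPN = Severity × Occurrence × Detection:
  A: 8 × 4 × 4 = 128
  B: 3 × 5 × 6 = 90
  C: 9 × 7 × 6 = 378
  D: 10 × 6 × 6 = 360
  E: 3 × 6 × 8 = 144
  F: 6 × 7 × 6 = 252
  G: 10 × 5 × 9 = 450
  H: 2 × 10 × 9 = 180
RPN > 129: C (378), D (360), E (144), F (252), G (450), H (180).
Sum: 378 + 360 + 144 + 252 + 450 + 180 = 1764.

1764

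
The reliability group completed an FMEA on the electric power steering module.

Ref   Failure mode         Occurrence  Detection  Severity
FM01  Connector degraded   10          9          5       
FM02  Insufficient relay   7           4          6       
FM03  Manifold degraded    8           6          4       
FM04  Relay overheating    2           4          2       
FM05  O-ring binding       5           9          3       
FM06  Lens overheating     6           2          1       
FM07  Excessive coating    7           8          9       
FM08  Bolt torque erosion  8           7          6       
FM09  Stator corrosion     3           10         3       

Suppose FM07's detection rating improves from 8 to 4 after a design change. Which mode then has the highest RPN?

RPN = Severity × Occurrence × Detection:
  FM01: 5 × 10 × 9 = 450
  FM02: 6 × 7 × 4 = 168
  FM03: 4 × 8 × 6 = 192
  FM04: 2 × 2 × 4 = 16
  FM05: 3 × 5 × 9 = 135
  FM06: 1 × 6 × 2 = 12
  FM07: 9 × 7 × 8 = 504
  FM08: 6 × 8 × 7 = 336
  FM09: 3 × 3 × 10 = 90
After action: FM07 → 9 × 7 × 4 = 252.
Revised RPNs: FM01=450, FM08=336, FM07=252, FM03=192, FM02=168, FM05=135, FM09=90, FM04=16, FM06=12.
Highest is now FM01 (450).

FM01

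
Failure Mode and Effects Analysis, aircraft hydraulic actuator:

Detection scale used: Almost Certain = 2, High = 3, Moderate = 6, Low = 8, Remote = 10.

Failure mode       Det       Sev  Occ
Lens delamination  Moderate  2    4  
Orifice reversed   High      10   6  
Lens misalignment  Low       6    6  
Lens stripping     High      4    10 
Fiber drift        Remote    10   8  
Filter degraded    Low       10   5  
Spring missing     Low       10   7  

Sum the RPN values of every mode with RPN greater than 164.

RPN = Severity × Occurrence × Detection:
  Lens delamination: 2 × 4 × 6 = 48
  Orifice reversed: 10 × 6 × 3 = 180
  Lens misalignment: 6 × 6 × 8 = 288
  Lens stripping: 4 × 10 × 3 = 120
  Fiber drift: 10 × 8 × 10 = 800
  Filter degraded: 10 × 5 × 8 = 400
  Spring missing: 10 × 7 × 8 = 560
RPN > 164: Orifice reversed (180), Lens misalignment (288), Fiber drift (800), Filter degraded (400), Spring missing (560).
Sum: 180 + 288 + 800 + 400 + 560 = 2228.

2228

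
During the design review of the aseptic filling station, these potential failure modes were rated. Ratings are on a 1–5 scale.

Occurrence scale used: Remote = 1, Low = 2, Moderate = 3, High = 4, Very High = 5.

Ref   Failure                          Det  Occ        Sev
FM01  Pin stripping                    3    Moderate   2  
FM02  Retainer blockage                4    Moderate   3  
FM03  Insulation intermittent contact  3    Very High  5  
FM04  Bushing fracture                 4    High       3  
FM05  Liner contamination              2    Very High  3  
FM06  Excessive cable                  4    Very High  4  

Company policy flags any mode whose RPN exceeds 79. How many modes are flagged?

RPN = Severity × Occurrence × Detection:
  FM01: 2 × 3 × 3 = 18
  FM02: 3 × 3 × 4 = 36
  FM03: 5 × 5 × 3 = 75
  FM04: 3 × 4 × 4 = 48
  FM05: 3 × 5 × 2 = 30
  FM06: 4 × 5 × 4 = 80
Modes with RPN > 79: FM06 (80) → 1.

1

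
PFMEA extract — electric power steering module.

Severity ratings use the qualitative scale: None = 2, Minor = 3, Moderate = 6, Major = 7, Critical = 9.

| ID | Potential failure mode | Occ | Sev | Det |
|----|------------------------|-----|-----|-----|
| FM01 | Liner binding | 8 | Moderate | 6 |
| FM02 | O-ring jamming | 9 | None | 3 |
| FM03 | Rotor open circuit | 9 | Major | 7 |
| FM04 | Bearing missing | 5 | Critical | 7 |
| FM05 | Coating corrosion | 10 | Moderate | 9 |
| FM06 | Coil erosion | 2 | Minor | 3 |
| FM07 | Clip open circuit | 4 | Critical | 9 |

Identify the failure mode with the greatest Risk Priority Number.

RPN = Severity × Occurrence × Detection:
  FM01: 6 × 8 × 6 = 288
  FM02: 2 × 9 × 3 = 54
  FM03: 7 × 9 × 7 = 441
  FM04: 9 × 5 × 7 = 315
  FM05: 6 × 10 × 9 = 540
  FM06: 3 × 2 × 3 = 18
  FM07: 9 × 4 × 9 = 324
Highest RPN is 540 → FM05.

FM05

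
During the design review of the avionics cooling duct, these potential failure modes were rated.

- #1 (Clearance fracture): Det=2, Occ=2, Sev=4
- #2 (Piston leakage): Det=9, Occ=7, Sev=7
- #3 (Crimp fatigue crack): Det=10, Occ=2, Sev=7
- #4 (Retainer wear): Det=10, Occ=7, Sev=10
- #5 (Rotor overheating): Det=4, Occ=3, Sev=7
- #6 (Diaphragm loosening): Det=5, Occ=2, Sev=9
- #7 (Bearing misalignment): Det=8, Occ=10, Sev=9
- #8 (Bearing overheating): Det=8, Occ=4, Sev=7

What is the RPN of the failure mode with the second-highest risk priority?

RPN = Severity × Occurrence × Detection:
  #1: 4 × 2 × 2 = 16
  #2: 7 × 7 × 9 = 441
  #3: 7 × 2 × 10 = 140
  #4: 10 × 7 × 10 = 700
  #5: 7 × 3 × 4 = 84
  #6: 9 × 2 × 5 = 90
  #7: 9 × 10 × 8 = 720
  #8: 7 × 4 × 8 = 224
Sorted descending: 720, 700, 441, 224, 140, 90, 84, 16.
The second-highest RPN is 700 (#4).

700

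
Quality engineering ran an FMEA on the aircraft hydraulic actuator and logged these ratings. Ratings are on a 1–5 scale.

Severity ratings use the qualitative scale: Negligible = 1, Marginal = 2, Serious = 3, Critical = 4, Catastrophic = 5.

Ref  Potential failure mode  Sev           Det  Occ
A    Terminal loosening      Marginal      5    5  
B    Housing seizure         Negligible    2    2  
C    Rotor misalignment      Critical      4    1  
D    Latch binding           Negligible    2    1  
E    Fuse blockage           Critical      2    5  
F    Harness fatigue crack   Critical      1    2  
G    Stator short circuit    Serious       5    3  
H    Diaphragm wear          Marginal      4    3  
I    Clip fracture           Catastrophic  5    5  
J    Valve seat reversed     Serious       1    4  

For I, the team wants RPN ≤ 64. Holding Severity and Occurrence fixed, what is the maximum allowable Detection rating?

2

I: S=5, O=5, D=5 → current RPN = 125.
Fixed product = 25. Need 25 × D ≤ 64, so D ≤ 64/25 = 2.56.
Maximum integer Detection rating = 2 (gives RPN 50; D=3 would give 75 > 64).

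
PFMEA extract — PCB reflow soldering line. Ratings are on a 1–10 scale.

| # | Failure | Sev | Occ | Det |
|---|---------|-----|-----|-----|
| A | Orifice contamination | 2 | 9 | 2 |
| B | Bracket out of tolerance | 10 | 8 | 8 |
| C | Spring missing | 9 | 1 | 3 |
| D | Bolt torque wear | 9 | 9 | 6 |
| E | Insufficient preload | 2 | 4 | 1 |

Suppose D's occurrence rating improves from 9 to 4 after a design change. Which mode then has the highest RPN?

B

RPN = Severity × Occurrence × Detection:
  A: 2 × 9 × 2 = 36
  B: 10 × 8 × 8 = 640
  C: 9 × 1 × 3 = 27
  D: 9 × 9 × 6 = 486
  E: 2 × 4 × 1 = 8
After action: D → 9 × 4 × 6 = 216.
Revised RPNs: B=640, D=216, A=36, C=27, E=8.
Highest is now B (640).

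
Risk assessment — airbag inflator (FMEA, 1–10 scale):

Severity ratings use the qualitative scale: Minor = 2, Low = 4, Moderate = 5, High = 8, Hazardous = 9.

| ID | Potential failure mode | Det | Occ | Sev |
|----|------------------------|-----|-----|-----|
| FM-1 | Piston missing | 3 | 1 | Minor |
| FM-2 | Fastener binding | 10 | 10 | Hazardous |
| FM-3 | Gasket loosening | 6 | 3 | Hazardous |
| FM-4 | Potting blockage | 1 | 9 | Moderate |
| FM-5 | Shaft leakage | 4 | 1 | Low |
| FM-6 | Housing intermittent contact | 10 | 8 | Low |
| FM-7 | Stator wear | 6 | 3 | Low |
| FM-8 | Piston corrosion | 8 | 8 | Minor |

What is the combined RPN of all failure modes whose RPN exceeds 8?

1643

RPN = Severity × Occurrence × Detection:
  FM-1: 2 × 1 × 3 = 6
  FM-2: 9 × 10 × 10 = 900
  FM-3: 9 × 3 × 6 = 162
  FM-4: 5 × 9 × 1 = 45
  FM-5: 4 × 1 × 4 = 16
  FM-6: 4 × 8 × 10 = 320
  FM-7: 4 × 3 × 6 = 72
  FM-8: 2 × 8 × 8 = 128
RPN > 8: FM-2 (900), FM-3 (162), FM-4 (45), FM-5 (16), FM-6 (320), FM-7 (72), FM-8 (128).
Sum: 900 + 162 + 45 + 16 + 320 + 72 + 128 = 1643.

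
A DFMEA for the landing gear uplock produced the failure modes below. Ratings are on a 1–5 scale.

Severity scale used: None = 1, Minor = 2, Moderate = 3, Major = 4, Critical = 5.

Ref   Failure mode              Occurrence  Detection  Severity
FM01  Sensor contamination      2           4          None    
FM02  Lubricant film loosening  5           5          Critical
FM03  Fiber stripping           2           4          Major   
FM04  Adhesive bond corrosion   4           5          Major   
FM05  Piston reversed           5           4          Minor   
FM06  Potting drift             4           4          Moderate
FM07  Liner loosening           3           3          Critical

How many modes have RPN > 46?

RPN = Severity × Occurrence × Detection:
  FM01: 1 × 2 × 4 = 8
  FM02: 5 × 5 × 5 = 125
  FM03: 4 × 2 × 4 = 32
  FM04: 4 × 4 × 5 = 80
  FM05: 2 × 5 × 4 = 40
  FM06: 3 × 4 × 4 = 48
  FM07: 5 × 3 × 3 = 45
Modes with RPN > 46: FM02 (125), FM04 (80), FM06 (48) → 3.

3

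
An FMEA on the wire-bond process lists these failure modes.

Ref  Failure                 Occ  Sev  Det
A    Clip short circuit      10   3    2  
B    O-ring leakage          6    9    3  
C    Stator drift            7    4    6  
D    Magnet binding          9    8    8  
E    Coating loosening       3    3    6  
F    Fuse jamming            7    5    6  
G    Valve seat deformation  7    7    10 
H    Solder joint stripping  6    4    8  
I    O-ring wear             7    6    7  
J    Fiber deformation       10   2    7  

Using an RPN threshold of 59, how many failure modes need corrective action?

9

RPN = Severity × Occurrence × Detection:
  A: 3 × 10 × 2 = 60
  B: 9 × 6 × 3 = 162
  C: 4 × 7 × 6 = 168
  D: 8 × 9 × 8 = 576
  E: 3 × 3 × 6 = 54
  F: 5 × 7 × 6 = 210
  G: 7 × 7 × 10 = 490
  H: 4 × 6 × 8 = 192
  I: 6 × 7 × 7 = 294
  J: 2 × 10 × 7 = 140
Modes with RPN ≥ 59: A (60), B (162), C (168), D (576), F (210), G (490), H (192), I (294), J (140) → 9.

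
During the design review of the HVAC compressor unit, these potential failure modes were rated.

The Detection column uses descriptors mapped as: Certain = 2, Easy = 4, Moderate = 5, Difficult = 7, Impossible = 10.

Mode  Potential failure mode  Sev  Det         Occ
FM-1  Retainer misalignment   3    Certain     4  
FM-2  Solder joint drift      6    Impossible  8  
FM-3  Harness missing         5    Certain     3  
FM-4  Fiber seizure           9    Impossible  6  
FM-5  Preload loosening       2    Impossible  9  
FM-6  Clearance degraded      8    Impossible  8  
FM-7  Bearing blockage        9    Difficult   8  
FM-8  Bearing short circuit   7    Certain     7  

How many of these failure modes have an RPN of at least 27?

7

RPN = Severity × Occurrence × Detection:
  FM-1: 3 × 4 × 2 = 24
  FM-2: 6 × 8 × 10 = 480
  FM-3: 5 × 3 × 2 = 30
  FM-4: 9 × 6 × 10 = 540
  FM-5: 2 × 9 × 10 = 180
  FM-6: 8 × 8 × 10 = 640
  FM-7: 9 × 8 × 7 = 504
  FM-8: 7 × 7 × 2 = 98
Modes with RPN ≥ 27: FM-2 (480), FM-3 (30), FM-4 (540), FM-5 (180), FM-6 (640), FM-7 (504), FM-8 (98) → 7.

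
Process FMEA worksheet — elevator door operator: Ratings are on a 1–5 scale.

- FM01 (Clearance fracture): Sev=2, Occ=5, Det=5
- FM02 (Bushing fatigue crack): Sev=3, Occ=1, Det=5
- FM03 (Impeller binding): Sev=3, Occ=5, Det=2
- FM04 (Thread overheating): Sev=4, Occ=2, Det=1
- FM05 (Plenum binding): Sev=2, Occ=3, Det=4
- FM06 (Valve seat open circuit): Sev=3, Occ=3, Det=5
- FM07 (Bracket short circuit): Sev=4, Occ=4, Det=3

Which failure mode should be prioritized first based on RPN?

RPN = Severity × Occurrence × Detection:
  FM01: 2 × 5 × 5 = 50
  FM02: 3 × 1 × 5 = 15
  FM03: 3 × 5 × 2 = 30
  FM04: 4 × 2 × 1 = 8
  FM05: 2 × 3 × 4 = 24
  FM06: 3 × 3 × 5 = 45
  FM07: 4 × 4 × 3 = 48
Highest RPN is 50 → FM01.

FM01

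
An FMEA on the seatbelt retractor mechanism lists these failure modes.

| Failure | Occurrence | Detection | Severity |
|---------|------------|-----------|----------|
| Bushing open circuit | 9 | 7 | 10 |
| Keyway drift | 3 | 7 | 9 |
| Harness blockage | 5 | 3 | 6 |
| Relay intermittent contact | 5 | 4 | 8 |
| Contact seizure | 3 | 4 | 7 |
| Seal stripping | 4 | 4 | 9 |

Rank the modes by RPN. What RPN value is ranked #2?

189

RPN = Severity × Occurrence × Detection:
  Bushing open circuit: 10 × 9 × 7 = 630
  Keyway drift: 9 × 3 × 7 = 189
  Harness blockage: 6 × 5 × 3 = 90
  Relay intermittent contact: 8 × 5 × 4 = 160
  Contact seizure: 7 × 3 × 4 = 84
  Seal stripping: 9 × 4 × 4 = 144
Sorted descending: 630, 189, 160, 144, 90, 84.
The second-highest RPN is 189 (Keyway drift).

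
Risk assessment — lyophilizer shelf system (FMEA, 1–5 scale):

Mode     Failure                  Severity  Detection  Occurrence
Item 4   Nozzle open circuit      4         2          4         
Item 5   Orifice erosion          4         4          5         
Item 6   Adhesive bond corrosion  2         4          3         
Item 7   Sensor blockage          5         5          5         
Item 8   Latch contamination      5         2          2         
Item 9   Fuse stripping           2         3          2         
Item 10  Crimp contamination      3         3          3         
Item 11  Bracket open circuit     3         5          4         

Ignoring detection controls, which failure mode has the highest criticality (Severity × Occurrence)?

Item 7

Criticality = Severity × Occurrence:
  Item 4: 4 × 4 = 16
  Item 5: 4 × 5 = 20
  Item 6: 2 × 3 = 6
  Item 7: 5 × 5 = 25
  Item 8: 5 × 2 = 10
  Item 9: 2 × 2 = 4
  Item 10: 3 × 3 = 9
  Item 11: 3 × 4 = 12
Highest criticality is 25 → Item 7.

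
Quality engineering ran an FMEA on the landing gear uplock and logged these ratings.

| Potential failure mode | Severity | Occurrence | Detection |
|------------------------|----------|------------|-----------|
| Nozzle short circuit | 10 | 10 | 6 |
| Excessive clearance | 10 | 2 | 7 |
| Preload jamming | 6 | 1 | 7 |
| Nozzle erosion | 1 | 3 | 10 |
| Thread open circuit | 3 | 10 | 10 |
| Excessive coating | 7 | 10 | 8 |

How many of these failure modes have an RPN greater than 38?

5

RPN = Severity × Occurrence × Detection:
  Nozzle short circuit: 10 × 10 × 6 = 600
  Excessive clearance: 10 × 2 × 7 = 140
  Preload jamming: 6 × 1 × 7 = 42
  Nozzle erosion: 1 × 3 × 10 = 30
  Thread open circuit: 3 × 10 × 10 = 300
  Excessive coating: 7 × 10 × 8 = 560
Modes with RPN > 38: Nozzle short circuit (600), Excessive clearance (140), Preload jamming (42), Thread open circuit (300), Excessive coating (560) → 5.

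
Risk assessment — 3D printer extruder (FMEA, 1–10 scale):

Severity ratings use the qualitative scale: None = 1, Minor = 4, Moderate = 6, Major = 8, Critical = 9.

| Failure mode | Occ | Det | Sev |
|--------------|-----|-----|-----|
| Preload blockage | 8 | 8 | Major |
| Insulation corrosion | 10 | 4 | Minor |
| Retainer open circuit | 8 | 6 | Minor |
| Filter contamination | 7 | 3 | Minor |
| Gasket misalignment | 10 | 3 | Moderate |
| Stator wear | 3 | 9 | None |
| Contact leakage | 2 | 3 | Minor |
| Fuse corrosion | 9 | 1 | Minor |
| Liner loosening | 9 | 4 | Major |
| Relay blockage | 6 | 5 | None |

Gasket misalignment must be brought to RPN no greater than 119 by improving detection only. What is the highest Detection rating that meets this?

Gasket misalignment: S=6, O=10, D=3 → current RPN = 180.
Fixed product = 60. Need 60 × D ≤ 119, so D ≤ 119/60 = 1.98.
Maximum integer Detection rating = 1 (gives RPN 60; D=2 would give 120 > 119).

1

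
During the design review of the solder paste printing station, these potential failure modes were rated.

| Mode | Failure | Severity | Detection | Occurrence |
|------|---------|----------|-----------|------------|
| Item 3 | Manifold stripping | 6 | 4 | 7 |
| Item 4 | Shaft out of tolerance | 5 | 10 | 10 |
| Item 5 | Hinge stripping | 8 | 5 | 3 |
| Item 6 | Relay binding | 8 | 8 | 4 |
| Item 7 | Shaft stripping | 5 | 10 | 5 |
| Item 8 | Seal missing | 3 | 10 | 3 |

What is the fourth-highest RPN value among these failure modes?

168

RPN = Severity × Occurrence × Detection:
  Item 3: 6 × 7 × 4 = 168
  Item 4: 5 × 10 × 10 = 500
  Item 5: 8 × 3 × 5 = 120
  Item 6: 8 × 4 × 8 = 256
  Item 7: 5 × 5 × 10 = 250
  Item 8: 3 × 3 × 10 = 90
Sorted descending: 500, 256, 250, 168, 120, 90.
The fourth-highest RPN is 168 (Item 3).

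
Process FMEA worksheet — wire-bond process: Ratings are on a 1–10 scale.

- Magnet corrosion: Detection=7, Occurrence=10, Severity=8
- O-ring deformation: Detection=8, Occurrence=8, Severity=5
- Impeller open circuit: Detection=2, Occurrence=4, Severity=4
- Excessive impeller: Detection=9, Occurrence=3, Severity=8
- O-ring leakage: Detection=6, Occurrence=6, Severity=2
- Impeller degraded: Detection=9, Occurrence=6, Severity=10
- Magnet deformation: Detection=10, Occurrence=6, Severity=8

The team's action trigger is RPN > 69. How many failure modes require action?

6

RPN = Severity × Occurrence × Detection:
  Magnet corrosion: 8 × 10 × 7 = 560
  O-ring deformation: 5 × 8 × 8 = 320
  Impeller open circuit: 4 × 4 × 2 = 32
  Excessive impeller: 8 × 3 × 9 = 216
  O-ring leakage: 2 × 6 × 6 = 72
  Impeller degraded: 10 × 6 × 9 = 540
  Magnet deformation: 8 × 6 × 10 = 480
Modes with RPN > 69: Magnet corrosion (560), O-ring deformation (320), Excessive impeller (216), O-ring leakage (72), Impeller degraded (540), Magnet deformation (480) → 6.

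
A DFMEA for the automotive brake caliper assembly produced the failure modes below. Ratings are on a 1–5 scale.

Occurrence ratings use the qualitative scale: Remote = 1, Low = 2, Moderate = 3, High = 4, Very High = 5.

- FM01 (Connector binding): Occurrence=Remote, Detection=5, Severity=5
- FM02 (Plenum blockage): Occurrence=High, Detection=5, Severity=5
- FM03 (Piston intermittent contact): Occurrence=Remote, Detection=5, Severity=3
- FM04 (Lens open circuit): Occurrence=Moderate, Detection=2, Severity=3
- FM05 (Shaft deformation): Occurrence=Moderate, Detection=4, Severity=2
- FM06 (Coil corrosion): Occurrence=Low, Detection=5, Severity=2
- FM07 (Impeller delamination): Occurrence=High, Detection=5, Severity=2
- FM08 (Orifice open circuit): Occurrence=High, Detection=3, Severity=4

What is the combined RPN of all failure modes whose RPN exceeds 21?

RPN = Severity × Occurrence × Detection:
  FM01: 5 × 1 × 5 = 25
  FM02: 5 × 4 × 5 = 100
  FM03: 3 × 1 × 5 = 15
  FM04: 3 × 3 × 2 = 18
  FM05: 2 × 3 × 4 = 24
  FM06: 2 × 2 × 5 = 20
  FM07: 2 × 4 × 5 = 40
  FM08: 4 × 4 × 3 = 48
RPN > 21: FM01 (25), FM02 (100), FM05 (24), FM07 (40), FM08 (48).
Sum: 25 + 100 + 24 + 40 + 48 = 237.

237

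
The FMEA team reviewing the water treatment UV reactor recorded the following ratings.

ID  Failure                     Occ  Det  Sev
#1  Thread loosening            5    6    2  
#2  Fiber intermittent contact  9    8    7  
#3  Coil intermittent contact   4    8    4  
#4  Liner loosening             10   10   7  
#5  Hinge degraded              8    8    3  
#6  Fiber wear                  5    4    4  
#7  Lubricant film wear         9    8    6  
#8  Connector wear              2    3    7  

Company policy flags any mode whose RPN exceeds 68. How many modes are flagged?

6

RPN = Severity × Occurrence × Detection:
  #1: 2 × 5 × 6 = 60
  #2: 7 × 9 × 8 = 504
  #3: 4 × 4 × 8 = 128
  #4: 7 × 10 × 10 = 700
  #5: 3 × 8 × 8 = 192
  #6: 4 × 5 × 4 = 80
  #7: 6 × 9 × 8 = 432
  #8: 7 × 2 × 3 = 42
Modes with RPN > 68: #2 (504), #3 (128), #4 (700), #5 (192), #6 (80), #7 (432) → 6.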